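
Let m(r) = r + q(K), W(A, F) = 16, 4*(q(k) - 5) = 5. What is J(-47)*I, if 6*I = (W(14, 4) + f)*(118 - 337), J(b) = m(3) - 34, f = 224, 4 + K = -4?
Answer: 216810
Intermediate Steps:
K = -8 (K = -4 - 4 = -8)
q(k) = 25/4 (q(k) = 5 + (1/4)*5 = 5 + 5/4 = 25/4)
m(r) = 25/4 + r (m(r) = r + 25/4 = 25/4 + r)
J(b) = -99/4 (J(b) = (25/4 + 3) - 34 = 37/4 - 34 = -99/4)
I = -8760 (I = ((16 + 224)*(118 - 337))/6 = (240*(-219))/6 = (1/6)*(-52560) = -8760)
J(-47)*I = -99/4*(-8760) = 216810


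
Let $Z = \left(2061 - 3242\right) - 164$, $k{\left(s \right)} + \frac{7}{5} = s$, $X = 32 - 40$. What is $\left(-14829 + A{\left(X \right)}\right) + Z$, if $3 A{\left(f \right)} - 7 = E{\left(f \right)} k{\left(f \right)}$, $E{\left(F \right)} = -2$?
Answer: $- \frac{80827}{5} \approx -16165.0$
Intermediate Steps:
$X = -8$ ($X = 32 - 40 = -8$)
$k{\left(s \right)} = - \frac{7}{5} + s$
$Z = -1345$ ($Z = -1181 - 164 = -1345$)
$A{\left(f \right)} = \frac{49}{15} - \frac{2 f}{3}$ ($A{\left(f \right)} = \frac{7}{3} + \frac{\left(-2\right) \left(- \frac{7}{5} + f\right)}{3} = \frac{7}{3} + \frac{\frac{14}{5} - 2 f}{3} = \frac{7}{3} - \left(- \frac{14}{15} + \frac{2 f}{3}\right) = \frac{49}{15} - \frac{2 f}{3}$)
$\left(-14829 + A{\left(X \right)}\right) + Z = \left(-14829 + \left(\frac{49}{15} - - \frac{16}{3}\right)\right) - 1345 = \left(-14829 + \left(\frac{49}{15} + \frac{16}{3}\right)\right) - 1345 = \left(-14829 + \frac{43}{5}\right) - 1345 = - \frac{74102}{5} - 1345 = - \frac{80827}{5}$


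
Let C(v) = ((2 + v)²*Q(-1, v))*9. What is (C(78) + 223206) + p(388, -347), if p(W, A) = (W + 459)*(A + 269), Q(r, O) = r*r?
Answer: 214740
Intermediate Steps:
Q(r, O) = r²
p(W, A) = (269 + A)*(459 + W) (p(W, A) = (459 + W)*(269 + A) = (269 + A)*(459 + W))
C(v) = 9*(2 + v)² (C(v) = ((2 + v)²*(-1)²)*9 = ((2 + v)²*1)*9 = (2 + v)²*9 = 9*(2 + v)²)
(C(78) + 223206) + p(388, -347) = (9*(2 + 78)² + 223206) + (123471 + 269*388 + 459*(-347) - 347*388) = (9*80² + 223206) + (123471 + 104372 - 159273 - 134636) = (9*6400 + 223206) - 66066 = (57600 + 223206) - 66066 = 280806 - 66066 = 214740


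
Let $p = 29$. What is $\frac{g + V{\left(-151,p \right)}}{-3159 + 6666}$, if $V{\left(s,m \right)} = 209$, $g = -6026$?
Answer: $- \frac{277}{167} \approx -1.6587$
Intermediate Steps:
$\frac{g + V{\left(-151,p \right)}}{-3159 + 6666} = \frac{-6026 + 209}{-3159 + 6666} = - \frac{5817}{3507} = \left(-5817\right) \frac{1}{3507} = - \frac{277}{167}$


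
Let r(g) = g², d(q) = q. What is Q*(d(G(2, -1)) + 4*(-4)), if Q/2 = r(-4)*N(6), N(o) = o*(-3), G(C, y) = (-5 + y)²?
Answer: -11520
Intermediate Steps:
N(o) = -3*o
Q = -576 (Q = 2*((-4)²*(-3*6)) = 2*(16*(-18)) = 2*(-288) = -576)
Q*(d(G(2, -1)) + 4*(-4)) = -576*((-5 - 1)² + 4*(-4)) = -576*((-6)² - 16) = -576*(36 - 16) = -576*20 = -11520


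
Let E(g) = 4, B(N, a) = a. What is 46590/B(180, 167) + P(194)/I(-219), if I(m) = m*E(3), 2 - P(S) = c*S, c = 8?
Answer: 20535845/73146 ≈ 280.75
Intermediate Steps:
P(S) = 2 - 8*S
I(m) = 4*m (I(m) = m*4 = 4*m)
46590/B(180, 167) + P(194)/I(-219) = 46590/167 + (2 - 8*194)/((4*(-219))) = 46590*(1/167) + (2 - 1552)/(-876) = 46590/167 - 1550*(-1/876) = 46590/167 + 775/438 = 20535845/73146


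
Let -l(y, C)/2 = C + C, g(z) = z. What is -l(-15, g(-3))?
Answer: -12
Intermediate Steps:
l(y, C) = -4*C (l(y, C) = -2*(C + C) = -4*C)
-l(-15, g(-3)) = -(-4)*(-3) = -1*12 = -12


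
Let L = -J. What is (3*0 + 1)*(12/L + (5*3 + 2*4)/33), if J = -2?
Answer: 221/33 ≈ 6.6970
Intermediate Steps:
L = 2 (L = -1*(-2) = 2)
(3*0 + 1)*(12/L + (5*3 + 2*4)/33) = (3*0 + 1)*(12/2 + (5*3 + 2*4)/33) = (0 + 1)*(12*(1/2) + (15 + 8)*(1/33)) = 1*(6 + 23*(1/33)) = 1*(6 + 23/33) = 1*(221/33) = 221/33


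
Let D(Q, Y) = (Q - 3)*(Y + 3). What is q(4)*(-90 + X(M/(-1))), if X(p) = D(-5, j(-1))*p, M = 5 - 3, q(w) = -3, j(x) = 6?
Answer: -162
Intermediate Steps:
D(Q, Y) = (-3 + Q)*(3 + Y)
M = 2
X(p) = -72*p (X(p) = (-9 - 3*6 + 3*(-5) - 5*6)*p = (-9 - 18 - 15 - 30)*p = -72*p)
q(4)*(-90 + X(M/(-1))) = -3*(-90 - 144/(-1)) = -3*(-90 - 144*(-1)) = -3*(-90 - 72*(-2)) = -3*(-90 + 144) = -3*54 = -162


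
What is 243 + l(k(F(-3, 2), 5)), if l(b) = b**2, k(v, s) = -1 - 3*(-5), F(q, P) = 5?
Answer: 439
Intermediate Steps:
k(v, s) = 14 (k(v, s) = -1 + 15 = 14)
243 + l(k(F(-3, 2), 5)) = 243 + 14**2 = 243 + 196 = 439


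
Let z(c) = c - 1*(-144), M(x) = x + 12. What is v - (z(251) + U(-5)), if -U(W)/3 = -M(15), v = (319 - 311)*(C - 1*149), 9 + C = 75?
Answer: -1140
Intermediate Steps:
C = 66 (C = -9 + 75 = 66)
M(x) = 12 + x
z(c) = 144 + c (z(c) = c + 144 = 144 + c)
v = -664 (v = (319 - 311)*(66 - 1*149) = 8*(66 - 149) = 8*(-83) = -664)
U(W) = 81 (U(W) = -(-3)*(12 + 15) = -(-3)*27 = -3*(-27) = 81)
v - (z(251) + U(-5)) = -664 - ((144 + 251) + 81) = -664 - (395 + 81) = -664 - 1*476 = -664 - 476 = -1140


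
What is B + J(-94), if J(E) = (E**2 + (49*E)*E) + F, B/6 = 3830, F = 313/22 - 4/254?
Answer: 1298635027/2794 ≈ 4.6479e+5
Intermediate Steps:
F = 39707/2794 (F = 313*(1/22) - 4*1/254 = 313/22 - 2/127 = 39707/2794 ≈ 14.212)
B = 22980 (B = 6*3830 = 22980)
J(E) = 39707/2794 + 50*E**2 (J(E) = (E**2 + (49*E)*E) + 39707/2794 = (E**2 + 49*E**2) + 39707/2794 = 50*E**2 + 39707/2794 = 39707/2794 + 50*E**2)
B + J(-94) = 22980 + (39707/2794 + 50*(-94)**2) = 22980 + (39707/2794 + 50*8836) = 22980 + (39707/2794 + 441800) = 22980 + 1234428907/2794 = 1298635027/2794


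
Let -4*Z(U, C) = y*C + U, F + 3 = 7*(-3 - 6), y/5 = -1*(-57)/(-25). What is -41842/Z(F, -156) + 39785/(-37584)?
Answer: 5185192565/53632368 ≈ 96.680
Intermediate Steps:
y = -57/5 (y = 5*(-1*(-57)/(-25)) = 5*(57*(-1/25)) = 5*(-57/25) = -57/5 ≈ -11.400)
F = -66 (F = -3 + 7*(-3 - 6) = -3 + 7*(-9) = -3 - 63 = -66)
Z(U, C) = -U/4 + 57*C/20 (Z(U, C) = -(-57*C/5 + U)/4 = -(U - 57*C/5)/4 = -U/4 + 57*C/20)
-41842/Z(F, -156) + 39785/(-37584) = -41842/(-¼*(-66) + (57/20)*(-156)) + 39785/(-37584) = -41842/(33/2 - 2223/5) + 39785*(-1/37584) = -41842/(-4281/10) - 39785/37584 = -41842*(-10/4281) - 39785/37584 = 418420/4281 - 39785/37584 = 5185192565/53632368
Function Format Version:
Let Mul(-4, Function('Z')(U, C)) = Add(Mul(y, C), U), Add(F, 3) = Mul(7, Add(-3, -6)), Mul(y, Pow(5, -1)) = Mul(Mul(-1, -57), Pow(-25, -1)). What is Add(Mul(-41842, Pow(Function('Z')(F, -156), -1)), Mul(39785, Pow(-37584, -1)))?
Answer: Rational(5185192565, 53632368) ≈ 96.680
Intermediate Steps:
y = Rational(-57, 5) (y = Mul(5, Mul(Mul(-1, -57), Pow(-25, -1))) = Mul(5, Mul(57, Rational(-1, 25))) = Mul(5, Rational(-57, 25)) = Rational(-57, 5) ≈ -11.400)
F = -66 (F = Add(-3, Mul(7, Add(-3, -6))) = Add(-3, Mul(7, -9)) = Add(-3, -63) = -66)
Function('Z')(U, C) = Add(Mul(Rational(-1, 4), U), Mul(Rational(57, 20), C)) (Function('Z')(U, C) = Mul(Rational(-1, 4), Add(Mul(Rational(-57, 5), C), U)) = Mul(Rational(-1, 4), Add(U, Mul(Rational(-57, 5), C))) = Add(Mul(Rational(-1, 4), U), Mul(Rational(57, 20), C)))
Add(Mul(-41842, Pow(Function('Z')(F, -156), -1)), Mul(39785, Pow(-37584, -1))) = Add(Mul(-41842, Pow(Add(Mul(Rational(-1, 4), -66), Mul(Rational(57, 20), -156)), -1)), Mul(39785, Pow(-37584, -1))) = Add(Mul(-41842, Pow(Add(Rational(33, 2), Rational(-2223, 5)), -1)), Mul(39785, Rational(-1, 37584))) = Add(Mul(-41842, Pow(Rational(-4281, 10), -1)), Rational(-39785, 37584)) = Add(Mul(-41842, Rational(-10, 4281)), Rational(-39785, 37584)) = Add(Rational(418420, 4281), Rational(-39785, 37584)) = Rational(5185192565, 53632368)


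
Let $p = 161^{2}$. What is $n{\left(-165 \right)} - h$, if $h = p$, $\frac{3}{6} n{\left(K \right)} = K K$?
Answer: $28529$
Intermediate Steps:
$n{\left(K \right)} = 2 K^{2}$ ($n{\left(K \right)} = 2 K K = 2 K^{2}$)
$p = 25921$
$h = 25921$
$n{\left(-165 \right)} - h = 2 \left(-165\right)^{2} - 25921 = 2 \cdot 27225 - 25921 = 54450 - 25921 = 28529$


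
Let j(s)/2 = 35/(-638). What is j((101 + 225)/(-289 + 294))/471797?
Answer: -35/150503243 ≈ -2.3255e-7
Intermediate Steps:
j(s) = -35/319 (j(s) = 2*(35/(-638)) = 2*(35*(-1/638)) = 2*(-35/638) = -35/319)
j((101 + 225)/(-289 + 294))/471797 = -35/319/471797 = -35/319*1/471797 = -35/150503243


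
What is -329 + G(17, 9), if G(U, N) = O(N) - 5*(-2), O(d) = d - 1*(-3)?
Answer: -307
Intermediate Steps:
O(d) = 3 + d (O(d) = d + 3 = 3 + d)
G(U, N) = 13 + N (G(U, N) = (3 + N) - 5*(-2) = (3 + N) + 10 = 13 + N)
-329 + G(17, 9) = -329 + (13 + 9) = -329 + 22 = -307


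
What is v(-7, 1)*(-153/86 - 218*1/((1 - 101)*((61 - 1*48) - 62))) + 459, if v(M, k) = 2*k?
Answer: 23985713/52675 ≈ 455.35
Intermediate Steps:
v(-7, 1)*(-153/86 - 218*1/((1 - 101)*((61 - 1*48) - 62))) + 459 = (2*1)*(-153/86 - 218*1/((1 - 101)*((61 - 1*48) - 62))) + 459 = 2*(-153*1/86 - 218*(-1/(100*((61 - 48) - 62)))) + 459 = 2*(-153/86 - 218*(-1/(100*(13 - 62)))) + 459 = 2*(-153/86 - 218/((-49*(-100)))) + 459 = 2*(-153/86 - 218/4900) + 459 = 2*(-153/86 - 218*1/4900) + 459 = 2*(-153/86 - 109/2450) + 459 = 2*(-96056/52675) + 459 = -192112/52675 + 459 = 23985713/52675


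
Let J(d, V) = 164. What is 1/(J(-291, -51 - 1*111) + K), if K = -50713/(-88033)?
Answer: 88033/14488125 ≈ 0.0060762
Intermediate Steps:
K = 50713/88033 (K = -50713*(-1/88033) = 50713/88033 ≈ 0.57607)
1/(J(-291, -51 - 1*111) + K) = 1/(164 + 50713/88033) = 1/(14488125/88033) = 88033/14488125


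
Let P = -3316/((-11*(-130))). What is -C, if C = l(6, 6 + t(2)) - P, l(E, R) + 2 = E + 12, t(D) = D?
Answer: -13098/715 ≈ -18.319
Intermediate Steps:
l(E, R) = 10 + E (l(E, R) = -2 + (E + 12) = -2 + (12 + E) = 10 + E)
P = -1658/715 (P = -3316/1430 = -3316*1/1430 = -1658/715 ≈ -2.3189)
C = 13098/715 (C = (10 + 6) - 1*(-1658/715) = 16 + 1658/715 = 13098/715 ≈ 18.319)
-C = -1*13098/715 = -13098/715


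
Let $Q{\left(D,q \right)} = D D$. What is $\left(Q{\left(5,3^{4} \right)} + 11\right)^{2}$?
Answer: $1296$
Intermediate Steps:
$Q{\left(D,q \right)} = D^{2}$
$\left(Q{\left(5,3^{4} \right)} + 11\right)^{2} = \left(5^{2} + 11\right)^{2} = \left(25 + 11\right)^{2} = 36^{2} = 1296$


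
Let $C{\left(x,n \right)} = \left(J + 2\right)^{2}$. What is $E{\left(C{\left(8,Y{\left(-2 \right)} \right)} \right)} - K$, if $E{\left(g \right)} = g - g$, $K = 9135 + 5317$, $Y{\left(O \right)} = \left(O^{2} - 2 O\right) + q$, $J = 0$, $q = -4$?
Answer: $-14452$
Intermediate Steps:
$Y{\left(O \right)} = -4 + O^{2} - 2 O$ ($Y{\left(O \right)} = \left(O^{2} - 2 O\right) - 4 = -4 + O^{2} - 2 O$)
$C{\left(x,n \right)} = 4$ ($C{\left(x,n \right)} = \left(0 + 2\right)^{2} = 2^{2} = 4$)
$K = 14452$
$E{\left(g \right)} = 0$
$E{\left(C{\left(8,Y{\left(-2 \right)} \right)} \right)} - K = 0 - 14452 = -14452$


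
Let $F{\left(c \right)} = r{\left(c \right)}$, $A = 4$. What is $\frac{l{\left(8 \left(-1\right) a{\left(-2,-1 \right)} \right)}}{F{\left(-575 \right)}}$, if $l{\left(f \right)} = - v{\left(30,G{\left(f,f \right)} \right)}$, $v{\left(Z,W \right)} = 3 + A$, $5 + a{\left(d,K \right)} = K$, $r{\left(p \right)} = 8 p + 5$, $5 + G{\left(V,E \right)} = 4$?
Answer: $\frac{7}{4595} \approx 0.0015234$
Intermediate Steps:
$G{\left(V,E \right)} = -1$ ($G{\left(V,E \right)} = -5 + 4 = -1$)
$r{\left(p \right)} = 5 + 8 p$
$a{\left(d,K \right)} = -5 + K$
$v{\left(Z,W \right)} = 7$ ($v{\left(Z,W \right)} = 3 + 4 = 7$)
$F{\left(c \right)} = 5 + 8 c$
$l{\left(f \right)} = -7$ ($l{\left(f \right)} = \left(-1\right) 7 = -7$)
$\frac{l{\left(8 \left(-1\right) a{\left(-2,-1 \right)} \right)}}{F{\left(-575 \right)}} = - \frac{7}{5 + 8 \left(-575\right)} = - \frac{7}{5 - 4600} = - \frac{7}{-4595} = \left(-7\right) \left(- \frac{1}{4595}\right) = \frac{7}{4595}$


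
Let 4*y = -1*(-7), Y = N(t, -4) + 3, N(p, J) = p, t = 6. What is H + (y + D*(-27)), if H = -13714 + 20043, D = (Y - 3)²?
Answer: 21435/4 ≈ 5358.8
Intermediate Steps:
Y = 9 (Y = 6 + 3 = 9)
y = 7/4 (y = (-1*(-7))/4 = (¼)*7 = 7/4 ≈ 1.7500)
D = 36 (D = (9 - 3)² = 6² = 36)
H = 6329
H + (y + D*(-27)) = 6329 + (7/4 + 36*(-27)) = 6329 + (7/4 - 972) = 6329 - 3881/4 = 21435/4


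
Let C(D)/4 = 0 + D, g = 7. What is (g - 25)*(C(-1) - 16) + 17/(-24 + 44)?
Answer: 7217/20 ≈ 360.85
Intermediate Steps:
C(D) = 4*D (C(D) = 4*(0 + D) = 4*D)
(g - 25)*(C(-1) - 16) + 17/(-24 + 44) = (7 - 25)*(4*(-1) - 16) + 17/(-24 + 44) = -18*(-4 - 16) + 17/20 = -18*(-20) + 17*(1/20) = 360 + 17/20 = 7217/20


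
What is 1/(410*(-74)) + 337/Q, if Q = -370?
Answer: -5527/6068 ≈ -0.91084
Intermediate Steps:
1/(410*(-74)) + 337/Q = 1/(410*(-74)) + 337/(-370) = (1/410)*(-1/74) + 337*(-1/370) = -1/30340 - 337/370 = -5527/6068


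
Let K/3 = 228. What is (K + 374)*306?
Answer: 323748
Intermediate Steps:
K = 684 (K = 3*228 = 684)
(K + 374)*306 = (684 + 374)*306 = 1058*306 = 323748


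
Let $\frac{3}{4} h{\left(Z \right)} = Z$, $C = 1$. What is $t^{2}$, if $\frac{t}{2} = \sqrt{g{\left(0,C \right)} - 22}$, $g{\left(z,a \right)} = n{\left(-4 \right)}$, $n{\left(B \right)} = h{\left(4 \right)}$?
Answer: $- \frac{200}{3} \approx -66.667$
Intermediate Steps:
$h{\left(Z \right)} = \frac{4 Z}{3}$
$n{\left(B \right)} = \frac{16}{3}$ ($n{\left(B \right)} = \frac{4}{3} \cdot 4 = \frac{16}{3}$)
$g{\left(z,a \right)} = \frac{16}{3}$
$t = \frac{10 i \sqrt{6}}{3}$ ($t = 2 \sqrt{\frac{16}{3} - 22} = 2 \sqrt{- \frac{50}{3}} = 2 \frac{5 i \sqrt{6}}{3} = \frac{10 i \sqrt{6}}{3} \approx 8.165 i$)
$t^{2} = \left(\frac{10 i \sqrt{6}}{3}\right)^{2} = - \frac{200}{3}$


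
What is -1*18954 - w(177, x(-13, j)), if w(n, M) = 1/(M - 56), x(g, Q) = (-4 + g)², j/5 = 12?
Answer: -4416283/233 ≈ -18954.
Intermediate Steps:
j = 60 (j = 5*12 = 60)
w(n, M) = 1/(-56 + M)
-1*18954 - w(177, x(-13, j)) = -1*18954 - 1/(-56 + (-4 - 13)²) = -18954 - 1/(-56 + (-17)²) = -18954 - 1/(-56 + 289) = -18954 - 1/233 = -4416283/233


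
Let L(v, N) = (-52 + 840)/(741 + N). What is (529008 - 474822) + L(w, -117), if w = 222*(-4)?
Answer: 8453213/156 ≈ 54187.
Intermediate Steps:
w = -888
L(v, N) = 788/(741 + N)
(529008 - 474822) + L(w, -117) = (529008 - 474822) + 788/(741 - 117) = 54186 + 788/624 = 54186 + 788*(1/624) = 54186 + 197/156 = 8453213/156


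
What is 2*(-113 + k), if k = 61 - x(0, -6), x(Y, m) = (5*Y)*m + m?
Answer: -92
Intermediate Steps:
x(Y, m) = m + 5*Y*m (x(Y, m) = 5*Y*m + m = m + 5*Y*m)
k = 67 (k = 61 - (-6)*(1 + 5*0) = 61 - (-6)*(1 + 0) = 61 - (-6) = 61 - 1*(-6) = 61 + 6 = 67)
2*(-113 + k) = 2*(-113 + 67) = 2*(-46) = -92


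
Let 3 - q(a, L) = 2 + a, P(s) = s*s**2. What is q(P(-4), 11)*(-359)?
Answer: -23335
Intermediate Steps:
P(s) = s**3
q(a, L) = 1 - a (q(a, L) = 3 - (2 + a) = 3 + (-2 - a) = 1 - a)
q(P(-4), 11)*(-359) = (1 - 1*(-4)**3)*(-359) = (1 - 1*(-64))*(-359) = (1 + 64)*(-359) = 65*(-359) = -23335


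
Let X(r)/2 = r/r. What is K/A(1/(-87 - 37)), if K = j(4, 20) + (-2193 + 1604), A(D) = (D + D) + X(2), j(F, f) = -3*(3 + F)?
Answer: -37820/123 ≈ -307.48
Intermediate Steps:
X(r) = 2 (X(r) = 2*(r/r) = 2*1 = 2)
j(F, f) = -9 - 3*F
A(D) = 2 + 2*D (A(D) = (D + D) + 2 = 2*D + 2 = 2 + 2*D)
K = -610 (K = (-9 - 3*4) + (-2193 + 1604) = (-9 - 12) - 589 = -21 - 589 = -610)
K/A(1/(-87 - 37)) = -610/(2 + 2/(-87 - 37)) = -610/(2 + 2/(-124)) = -610/(2 + 2*(-1/124)) = -610/(2 - 1/62) = -610/123/62 = -610*62/123 = -37820/123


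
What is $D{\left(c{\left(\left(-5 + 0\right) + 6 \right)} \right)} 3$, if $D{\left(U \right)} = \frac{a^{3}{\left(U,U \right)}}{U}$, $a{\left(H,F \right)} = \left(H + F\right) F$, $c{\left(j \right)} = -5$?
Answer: $-75000$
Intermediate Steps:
$a{\left(H,F \right)} = F \left(F + H\right)$ ($a{\left(H,F \right)} = \left(F + H\right) F = F \left(F + H\right)$)
$D{\left(U \right)} = 8 U^{5}$ ($D{\left(U \right)} = \frac{\left(U \left(U + U\right)\right)^{3}}{U} = \frac{\left(U 2 U\right)^{3}}{U} = \frac{\left(2 U^{2}\right)^{3}}{U} = \frac{8 U^{6}}{U} = 8 U^{5}$)
$D{\left(c{\left(\left(-5 + 0\right) + 6 \right)} \right)} 3 = 8 \left(-5\right)^{5} \cdot 3 = 8 \left(-3125\right) 3 = \left(-25000\right) 3 = -75000$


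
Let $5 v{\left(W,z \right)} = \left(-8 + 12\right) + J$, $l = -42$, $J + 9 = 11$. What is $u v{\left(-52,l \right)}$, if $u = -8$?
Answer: $- \frac{48}{5} \approx -9.6$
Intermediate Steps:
$J = 2$ ($J = -9 + 11 = 2$)
$v{\left(W,z \right)} = \frac{6}{5}$ ($v{\left(W,z \right)} = \frac{\left(-8 + 12\right) + 2}{5} = \frac{4 + 2}{5} = \frac{1}{5} \cdot 6 = \frac{6}{5}$)
$u v{\left(-52,l \right)} = \left(-8\right) \frac{6}{5} = - \frac{48}{5}$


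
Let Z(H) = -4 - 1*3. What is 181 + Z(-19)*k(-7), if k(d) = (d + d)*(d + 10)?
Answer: 475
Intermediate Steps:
Z(H) = -7 (Z(H) = -4 - 3 = -7)
k(d) = 2*d*(10 + d) (k(d) = (2*d)*(10 + d) = 2*d*(10 + d))
181 + Z(-19)*k(-7) = 181 - 14*(-7)*(10 - 7) = 181 - 14*(-7)*3 = 181 - 7*(-42) = 181 + 294 = 475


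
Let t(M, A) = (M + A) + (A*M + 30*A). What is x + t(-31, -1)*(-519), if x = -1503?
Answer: 14586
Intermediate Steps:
t(M, A) = M + 31*A + A*M (t(M, A) = (A + M) + (30*A + A*M) = M + 31*A + A*M)
x + t(-31, -1)*(-519) = -1503 + (-31 + 31*(-1) - 1*(-31))*(-519) = -1503 + (-31 - 31 + 31)*(-519) = -1503 - 31*(-519) = -1503 + 16089 = 14586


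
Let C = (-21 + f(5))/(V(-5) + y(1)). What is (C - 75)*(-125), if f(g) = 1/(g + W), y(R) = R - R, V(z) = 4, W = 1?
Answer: 240625/24 ≈ 10026.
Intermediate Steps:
y(R) = 0
f(g) = 1/(1 + g) (f(g) = 1/(g + 1) = 1/(1 + g))
C = -125/24 (C = (-21 + 1/(1 + 5))/(4 + 0) = (-21 + 1/6)/4 = (-21 + ⅙)*(¼) = -125/6*¼ = -125/24 ≈ -5.2083)
(C - 75)*(-125) = (-125/24 - 75)*(-125) = -1925/24*(-125) = 240625/24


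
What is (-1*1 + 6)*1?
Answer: 5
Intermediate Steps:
(-1*1 + 6)*1 = (-1 + 6)*1 = 5*1 = 5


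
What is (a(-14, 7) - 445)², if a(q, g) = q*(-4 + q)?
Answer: 37249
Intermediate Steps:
(a(-14, 7) - 445)² = (-14*(-4 - 14) - 445)² = (-14*(-18) - 445)² = (252 - 445)² = (-193)² = 37249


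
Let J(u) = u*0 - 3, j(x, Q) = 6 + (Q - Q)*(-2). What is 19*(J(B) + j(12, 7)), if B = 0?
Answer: 57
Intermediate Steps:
j(x, Q) = 6 (j(x, Q) = 6 + 0*(-2) = 6 + 0 = 6)
J(u) = -3 (J(u) = 0 - 3 = -3)
19*(J(B) + j(12, 7)) = 19*(-3 + 6) = 19*3 = 57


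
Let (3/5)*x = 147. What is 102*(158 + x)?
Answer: 41106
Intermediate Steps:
x = 245 (x = (5/3)*147 = 245)
102*(158 + x) = 102*(158 + 245) = 102*403 = 41106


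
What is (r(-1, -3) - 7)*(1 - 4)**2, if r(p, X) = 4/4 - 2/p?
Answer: -36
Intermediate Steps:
r(p, X) = 1 - 2/p (r(p, X) = 4*(1/4) - 2/p = 1 - 2/p)
(r(-1, -3) - 7)*(1 - 4)**2 = ((-2 - 1)/(-1) - 7)*(1 - 4)**2 = (-1*(-3) - 7)*(-3)**2 = (3 - 7)*9 = -4*9 = -36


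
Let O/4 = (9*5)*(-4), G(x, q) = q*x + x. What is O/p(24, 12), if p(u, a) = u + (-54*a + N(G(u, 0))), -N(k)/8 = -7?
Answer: 90/71 ≈ 1.2676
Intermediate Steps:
G(x, q) = x + q*x
N(k) = 56 (N(k) = -8*(-7) = 56)
O = -720 (O = 4*((9*5)*(-4)) = 4*(45*(-4)) = 4*(-180) = -720)
p(u, a) = 56 + u - 54*a (p(u, a) = u + (-54*a + 56) = u + (56 - 54*a) = 56 + u - 54*a)
O/p(24, 12) = -720/(56 + 24 - 54*12) = -720/(56 + 24 - 648) = -720/(-568) = -720*(-1/568) = 90/71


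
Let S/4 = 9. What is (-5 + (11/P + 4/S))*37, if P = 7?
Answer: -7733/63 ≈ -122.75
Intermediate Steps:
S = 36 (S = 4*9 = 36)
(-5 + (11/P + 4/S))*37 = (-5 + (11/7 + 4/36))*37 = (-5 + (11*(⅐) + 4*(1/36)))*37 = (-5 + (11/7 + ⅑))*37 = (-5 + 106/63)*37 = -209/63*37 = -7733/63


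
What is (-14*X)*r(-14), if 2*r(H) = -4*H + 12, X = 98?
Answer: -46648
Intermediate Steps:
r(H) = 6 - 2*H (r(H) = (-4*H + 12)/2 = (12 - 4*H)/2 = 6 - 2*H)
(-14*X)*r(-14) = (-14*98)*(6 - 2*(-14)) = -1372*(6 + 28) = -1372*34 = -46648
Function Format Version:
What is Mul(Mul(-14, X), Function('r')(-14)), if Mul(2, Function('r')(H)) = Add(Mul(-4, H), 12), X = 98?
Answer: -46648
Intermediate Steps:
Function('r')(H) = Add(6, Mul(-2, H)) (Function('r')(H) = Mul(Rational(1, 2), Add(Mul(-4, H), 12)) = Mul(Rational(1, 2), Add(12, Mul(-4, H))) = Add(6, Mul(-2, H)))
Mul(Mul(-14, X), Function('r')(-14)) = Mul(Mul(-14, 98), Add(6, Mul(-2, -14))) = Mul(-1372, Add(6, 28)) = Mul(-1372, 34) = -46648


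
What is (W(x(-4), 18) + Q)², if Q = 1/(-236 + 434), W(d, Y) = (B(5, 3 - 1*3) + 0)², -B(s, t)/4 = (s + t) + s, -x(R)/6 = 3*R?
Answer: 100362873601/39204 ≈ 2.5600e+6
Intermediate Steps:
x(R) = -18*R
B(s, t) = -8*s - 4*t (B(s, t) = -4*((s + t) + s) = -4*(t + 2*s) = -8*s - 4*t)
W(d, Y) = 1600 (W(d, Y) = ((-8*5 - 4*(3 - 1*3)) + 0)² = ((-40 - 4*(3 - 3)) + 0)² = ((-40 - 4*0) + 0)² = ((-40 + 0) + 0)² = (-40 + 0)² = (-40)² = 1600)
Q = 1/198 ≈ 0.0050505
(W(x(-4), 18) + Q)² = (1600 + 1/198)² = (316801/198)² = 100362873601/39204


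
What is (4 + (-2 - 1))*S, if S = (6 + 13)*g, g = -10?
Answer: -190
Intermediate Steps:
S = -190 (S = (6 + 13)*(-10) = 19*(-10) = -190)
(4 + (-2 - 1))*S = (4 + (-2 - 1))*(-190) = (4 - 3)*(-190) = 1*(-190) = -190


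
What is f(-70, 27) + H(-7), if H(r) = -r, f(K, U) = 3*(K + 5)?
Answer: -188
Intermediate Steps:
f(K, U) = 15 + 3*K (f(K, U) = 3*(5 + K) = 15 + 3*K)
f(-70, 27) + H(-7) = (15 + 3*(-70)) - 1*(-7) = (15 - 210) + 7 = -195 + 7 = -188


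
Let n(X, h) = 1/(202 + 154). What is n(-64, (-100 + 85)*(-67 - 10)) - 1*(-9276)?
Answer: 3302257/356 ≈ 9276.0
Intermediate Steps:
n(X, h) = 1/356
n(-64, (-100 + 85)*(-67 - 10)) - 1*(-9276) = 1/356 - 1*(-9276) = 1/356 + 9276 = 3302257/356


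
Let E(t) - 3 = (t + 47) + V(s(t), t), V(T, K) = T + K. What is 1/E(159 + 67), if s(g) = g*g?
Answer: 1/51578 ≈ 1.9388e-5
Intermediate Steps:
s(g) = g²
V(T, K) = K + T
E(t) = 50 + t² + 2*t (E(t) = 3 + ((t + 47) + (t + t²)) = 3 + ((47 + t) + (t + t²)) = 3 + (47 + t² + 2*t) = 50 + t² + 2*t)
1/E(159 + 67) = 1/(50 + (159 + 67)² + 2*(159 + 67)) = 1/(50 + 226² + 2*226) = 1/(50 + 51076 + 452) = 1/51578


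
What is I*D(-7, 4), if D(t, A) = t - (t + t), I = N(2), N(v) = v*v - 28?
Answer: -168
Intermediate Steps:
N(v) = -28 + v² (N(v) = v² - 28 = -28 + v²)
I = -24 (I = -28 + 2² = -28 + 4 = -24)
D(t, A) = -t (D(t, A) = t - 2*t = -t)
I*D(-7, 4) = -(-24)*(-7) = -24*7 = -168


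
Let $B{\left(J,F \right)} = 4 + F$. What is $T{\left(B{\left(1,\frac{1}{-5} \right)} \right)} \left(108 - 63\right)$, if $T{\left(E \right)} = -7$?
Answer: $-315$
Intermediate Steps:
$T{\left(B{\left(1,\frac{1}{-5} \right)} \right)} \left(108 - 63\right) = - 7 \left(108 - 63\right) = \left(-7\right) 45 = -315$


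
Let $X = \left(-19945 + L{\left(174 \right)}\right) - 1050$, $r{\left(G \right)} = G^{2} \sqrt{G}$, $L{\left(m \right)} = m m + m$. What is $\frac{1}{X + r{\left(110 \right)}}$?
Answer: $- \frac{1891}{3203140595} + \frac{484 \sqrt{110}}{640628119} \approx 7.3335 \cdot 10^{-6}$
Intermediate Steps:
$L{\left(m \right)} = m + m^{2}$ ($L{\left(m \right)} = m^{2} + m = m + m^{2}$)
$r{\left(G \right)} = G^{\frac{5}{2}}$
$X = 9455$ ($X = \left(-19945 + 174 \left(1 + 174\right)\right) - 1050 = \left(-19945 + 174 \cdot 175\right) - 1050 = \left(-19945 + 30450\right) - 1050 = 10505 - 1050 = 9455$)
$\frac{1}{X + r{\left(110 \right)}} = \frac{1}{9455 + 110^{\frac{5}{2}}} = \frac{1}{9455 + 12100 \sqrt{110}}$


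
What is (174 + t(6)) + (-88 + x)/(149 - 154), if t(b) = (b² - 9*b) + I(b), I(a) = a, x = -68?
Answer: 966/5 ≈ 193.20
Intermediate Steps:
t(b) = b² - 8*b (t(b) = (b² - 9*b) + b = b² - 8*b)
(174 + t(6)) + (-88 + x)/(149 - 154) = (174 + 6*(-8 + 6)) + (-88 - 68)/(149 - 154) = (174 + 6*(-2)) - 156/(-5) = (174 - 12) - 156*(-⅕) = 162 + 156/5 = 966/5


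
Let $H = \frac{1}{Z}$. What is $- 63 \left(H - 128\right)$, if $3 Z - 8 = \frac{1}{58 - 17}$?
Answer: $\frac{377901}{47} \approx 8040.4$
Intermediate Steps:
$Z = \frac{329}{123}$ ($Z = \frac{8}{3} + \frac{1}{3 \left(58 - 17\right)} = \frac{8}{3} + \frac{1}{3 \cdot 41} = \frac{8}{3} + \frac{1}{3} \cdot \frac{1}{41} = \frac{8}{3} + \frac{1}{123} = \frac{329}{123} \approx 2.6748$)
$H = \frac{123}{329}$ ($H = \frac{1}{\frac{329}{123}} = \frac{123}{329} \approx 0.37386$)
$- 63 \left(H - 128\right) = - 63 \left(\frac{123}{329} - 128\right) = \left(-63\right) \left(- \frac{41989}{329}\right) = \frac{377901}{47}$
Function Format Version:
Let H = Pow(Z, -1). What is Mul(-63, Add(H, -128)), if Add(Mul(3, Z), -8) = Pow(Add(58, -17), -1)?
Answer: Rational(377901, 47) ≈ 8040.4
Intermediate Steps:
Z = Rational(329, 123) (Z = Add(Rational(8, 3), Mul(Rational(1, 3), Pow(Add(58, -17), -1))) = Add(Rational(8, 3), Mul(Rational(1, 3), Pow(41, -1))) = Add(Rational(8, 3), Mul(Rational(1, 3), Rational(1, 41))) = Add(Rational(8, 3), Rational(1, 123)) = Rational(329, 123) ≈ 2.6748)
H = Rational(123, 329) (H = Pow(Rational(329, 123), -1) = Rational(123, 329) ≈ 0.37386)
Mul(-63, Add(H, -128)) = Mul(-63, Add(Rational(123, 329), -128)) = Mul(-63, Rational(-41989, 329)) = Rational(377901, 47)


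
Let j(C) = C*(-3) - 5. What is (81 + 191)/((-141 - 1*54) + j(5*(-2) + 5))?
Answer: -272/185 ≈ -1.4703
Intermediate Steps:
j(C) = -5 - 3*C (j(C) = -3*C - 5 = -5 - 3*C)
(81 + 191)/((-141 - 1*54) + j(5*(-2) + 5)) = (81 + 191)/((-141 - 1*54) + (-5 - 3*(5*(-2) + 5))) = 272/((-141 - 54) + (-5 - 3*(-10 + 5))) = 272/(-195 + (-5 - 3*(-5))) = 272/(-195 + (-5 + 15)) = 272/(-195 + 10) = 272/(-185) = 272*(-1/185) = -272/185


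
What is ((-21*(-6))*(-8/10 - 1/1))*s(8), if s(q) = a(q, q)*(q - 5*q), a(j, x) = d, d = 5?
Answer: 36288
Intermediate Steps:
a(j, x) = 5
s(q) = -20*q (s(q) = 5*(q - 5*q) = 5*(-4*q) = -20*q)
((-21*(-6))*(-8/10 - 1/1))*s(8) = ((-21*(-6))*(-8/10 - 1/1))*(-20*8) = (126*(-8*⅒ - 1*1))*(-160) = (126*(-⅘ - 1))*(-160) = (126*(-9/5))*(-160) = -1134/5*(-160) = 36288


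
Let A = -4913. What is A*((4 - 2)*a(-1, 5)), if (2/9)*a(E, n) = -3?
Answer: 132651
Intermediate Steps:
a(E, n) = -27/2 (a(E, n) = (9/2)*(-3) = -27/2)
A*((4 - 2)*a(-1, 5)) = -4913*(4 - 2)*(-27)/2 = -9826*(-27)/2 = -4913*(-27) = 132651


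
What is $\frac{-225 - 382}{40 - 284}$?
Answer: $\frac{607}{244} \approx 2.4877$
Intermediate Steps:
$\frac{-225 - 382}{40 - 284} = - \frac{607}{-244} = \left(-607\right) \left(- \frac{1}{244}\right) = \frac{607}{244}$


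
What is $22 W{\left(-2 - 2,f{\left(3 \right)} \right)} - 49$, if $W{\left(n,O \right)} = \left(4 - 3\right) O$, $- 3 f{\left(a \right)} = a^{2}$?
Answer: $-115$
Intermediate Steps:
$f{\left(a \right)} = - \frac{a^{2}}{3}$
$W{\left(n,O \right)} = O$ ($W{\left(n,O \right)} = 1 O = O$)
$22 W{\left(-2 - 2,f{\left(3 \right)} \right)} - 49 = 22 \left(- \frac{3^{2}}{3}\right) - 49 = 22 \left(\left(- \frac{1}{3}\right) 9\right) - 49 = 22 \left(-3\right) - 49 = -66 - 49 = -115$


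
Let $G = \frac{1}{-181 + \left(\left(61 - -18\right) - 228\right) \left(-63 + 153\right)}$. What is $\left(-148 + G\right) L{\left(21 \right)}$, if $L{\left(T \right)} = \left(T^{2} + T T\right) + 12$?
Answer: $- \frac{1798253286}{13591} \approx -1.3231 \cdot 10^{5}$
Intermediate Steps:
$L{\left(T \right)} = 12 + 2 T^{2}$ ($L{\left(T \right)} = \left(T^{2} + T^{2}\right) + 12 = 2 T^{2} + 12 = 12 + 2 T^{2}$)
$G = - \frac{1}{13591}$ ($G = \frac{1}{-181 + \left(\left(61 + 18\right) - 228\right) 90} = \frac{1}{-181 + \left(79 - 228\right) 90} = \frac{1}{-181 - 13410} = \frac{1}{-13591} = - \frac{1}{13591} \approx -7.3578 \cdot 10^{-5}$)
$\left(-148 + G\right) L{\left(21 \right)} = \left(-148 - \frac{1}{13591}\right) \left(12 + 2 \cdot 21^{2}\right) = - \frac{2011469 \left(12 + 2 \cdot 441\right)}{13591} = - \frac{2011469 \left(12 + 882\right)}{13591} = \left(- \frac{2011469}{13591}\right) 894 = - \frac{1798253286}{13591}$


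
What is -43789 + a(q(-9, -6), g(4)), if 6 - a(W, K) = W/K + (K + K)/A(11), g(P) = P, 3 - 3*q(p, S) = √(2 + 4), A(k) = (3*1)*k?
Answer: -5779421/132 + √6/12 ≈ -43783.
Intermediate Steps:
A(k) = 3*k
q(p, S) = 1 - √6/3 (q(p, S) = 1 - √(2 + 4)/3 = 1 - √6/3)
a(W, K) = 6 - 2*K/33 - W/K (a(W, K) = 6 - (W/K + (K + K)/((3*11))) = 6 - (W/K + (2*K)/33) = 6 - (W/K + (2*K)*(1/33)) = 6 - (W/K + 2*K/33) = 6 - (2*K/33 + W/K) = 6 + (-2*K/33 - W/K) = 6 - 2*K/33 - W/K)
-43789 + a(q(-9, -6), g(4)) = -43789 + (6 - 2/33*4 - 1*(1 - √6/3)/4) = -43789 + (6 - 8/33 - 1*(1 - √6/3)*¼) = -43789 + (6 - 8/33 + (-¼ + √6/12)) = -43789 + (727/132 + √6/12) = -5779421/132 + √6/12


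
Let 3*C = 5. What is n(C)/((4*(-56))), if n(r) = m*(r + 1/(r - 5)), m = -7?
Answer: 41/960 ≈ 0.042708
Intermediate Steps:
C = 5/3 (C = (⅓)*5 = 5/3 ≈ 1.6667)
n(r) = -7*r - 7/(-5 + r) (n(r) = -7*(r + 1/(r - 5)) = -7*(r + 1/(-5 + r)) = -7*r - 7/(-5 + r))
n(C)/((4*(-56))) = (7*(-1 - (5/3)² + 5*(5/3))/(-5 + 5/3))/((4*(-56))) = (7*(-1 - 1*25/9 + 25/3)/(-10/3))/(-224) = (7*(-3/10)*(-1 - 25/9 + 25/3))*(-1/224) = (7*(-3/10)*(41/9))*(-1/224) = -287/30*(-1/224) = 41/960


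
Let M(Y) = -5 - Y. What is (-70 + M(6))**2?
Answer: 6561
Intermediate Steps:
(-70 + M(6))**2 = (-70 + (-5 - 1*6))**2 = (-70 + (-5 - 6))**2 = (-70 - 11)**2 = (-81)**2 = 6561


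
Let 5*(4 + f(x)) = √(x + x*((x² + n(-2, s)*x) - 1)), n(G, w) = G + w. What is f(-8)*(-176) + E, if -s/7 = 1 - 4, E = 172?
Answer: 876 - 1408*√11/5 ≈ -57.962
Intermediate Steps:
s = 21 (s = -7*(1 - 4) = -7*(-3) = 21)
f(x) = -4 + √(x + x*(-1 + x² + 19*x))/5 (f(x) = -4 + √(x + x*((x² + (-2 + 21)*x) - 1))/5 = -4 + √(x + x*((x² + 19*x) - 1))/5 = -4 + √(x + x*(-1 + x² + 19*x))/5)
f(-8)*(-176) + E = (-4 + √((-8)²*(19 - 8))/5)*(-176) + 172 = (-4 + √(64*11)/5)*(-176) + 172 = (-4 + √704/5)*(-176) + 172 = (-4 + (8*√11)/5)*(-176) + 172 = (-4 + 8*√11/5)*(-176) + 172 = (704 - 1408*√11/5) + 172 = 876 - 1408*√11/5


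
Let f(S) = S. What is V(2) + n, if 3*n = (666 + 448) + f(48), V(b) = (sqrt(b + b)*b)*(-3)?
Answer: 1126/3 ≈ 375.33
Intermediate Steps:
V(b) = -3*sqrt(2)*b**(3/2) (V(b) = (sqrt(2*b)*b)*(-3) = ((sqrt(2)*sqrt(b))*b)*(-3) = (sqrt(2)*b**(3/2))*(-3) = -3*sqrt(2)*b**(3/2))
n = 1162/3 (n = ((666 + 448) + 48)/3 = (1114 + 48)/3 = (1/3)*1162 = 1162/3 ≈ 387.33)
V(2) + n = -3*sqrt(2)*2**(3/2) + 1162/3 = -3*sqrt(2)*2*sqrt(2) + 1162/3 = -12 + 1162/3 = 1126/3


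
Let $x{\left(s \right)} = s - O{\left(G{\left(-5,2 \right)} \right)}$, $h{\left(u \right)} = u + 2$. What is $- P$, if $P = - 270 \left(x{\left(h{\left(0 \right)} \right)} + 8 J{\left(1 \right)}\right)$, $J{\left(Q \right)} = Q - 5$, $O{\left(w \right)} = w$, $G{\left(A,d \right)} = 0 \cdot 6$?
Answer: $-8100$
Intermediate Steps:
$G{\left(A,d \right)} = 0$
$h{\left(u \right)} = 2 + u$
$x{\left(s \right)} = s$ ($x{\left(s \right)} = s - 0 = s + 0 = s$)
$J{\left(Q \right)} = -5 + Q$
$P = 8100$ ($P = - 270 \left(\left(2 + 0\right) + 8 \left(-5 + 1\right)\right) = - 270 \left(2 + 8 \left(-4\right)\right) = - 270 \left(2 - 32\right) = \left(-270\right) \left(-30\right) = 8100$)
$- P = \left(-1\right) 8100 = -8100$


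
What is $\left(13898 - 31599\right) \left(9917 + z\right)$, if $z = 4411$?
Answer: $-253619928$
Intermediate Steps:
$\left(13898 - 31599\right) \left(9917 + z\right) = \left(13898 - 31599\right) \left(9917 + 4411\right) = \left(-17701\right) 14328 = -253619928$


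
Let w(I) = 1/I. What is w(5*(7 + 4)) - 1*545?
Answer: -29974/55 ≈ -544.98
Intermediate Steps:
w(5*(7 + 4)) - 1*545 = 1/(5*(7 + 4)) - 1*545 = 1/(5*11) - 545 = 1/55 - 545 = -29974/55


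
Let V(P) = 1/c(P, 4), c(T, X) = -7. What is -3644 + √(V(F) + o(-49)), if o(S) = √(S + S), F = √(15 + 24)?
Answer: -3644 + √(-7 + 343*I*√2)/7 ≈ -3641.8 + 2.2409*I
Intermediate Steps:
F = √39 ≈ 6.2450
o(S) = √2*√S (o(S) = √(2*S) = √2*√S)
V(P) = -⅐ (V(P) = 1/(-7) = -⅐)
-3644 + √(V(F) + o(-49)) = -3644 + √(-⅐ + √2*√(-49)) = -3644 + √(-⅐ + √2*(7*I)) = -3644 + √(-⅐ + 7*I*√2)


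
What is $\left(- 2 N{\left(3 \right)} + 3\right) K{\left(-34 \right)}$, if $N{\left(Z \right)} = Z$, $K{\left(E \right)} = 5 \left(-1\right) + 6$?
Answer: $-3$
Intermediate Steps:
$K{\left(E \right)} = 1$ ($K{\left(E \right)} = -5 + 6 = 1$)
$\left(- 2 N{\left(3 \right)} + 3\right) K{\left(-34 \right)} = \left(\left(-2\right) 3 + 3\right) 1 = \left(-6 + 3\right) 1 = \left(-3\right) 1 = -3$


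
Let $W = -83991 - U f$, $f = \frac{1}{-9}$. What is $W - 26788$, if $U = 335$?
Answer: $- \frac{996676}{9} \approx -1.1074 \cdot 10^{5}$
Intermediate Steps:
$f = - \frac{1}{9} \approx -0.11111$
$W = - \frac{755584}{9}$ ($W = -83991 - 335 \left(- \frac{1}{9}\right) = -83991 - - \frac{335}{9} = -83991 + \frac{335}{9} = - \frac{755584}{9} \approx -83954.0$)
$W - 26788 = - \frac{755584}{9} - 26788 = - \frac{996676}{9}$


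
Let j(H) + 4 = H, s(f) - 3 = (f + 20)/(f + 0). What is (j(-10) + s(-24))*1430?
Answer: -46475/3 ≈ -15492.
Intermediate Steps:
s(f) = 3 + (20 + f)/f (s(f) = 3 + (f + 20)/(f + 0) = 3 + (20 + f)/f)
j(H) = -4 + H
(j(-10) + s(-24))*1430 = ((-4 - 10) + (4 + 20/(-24)))*1430 = (-14 + (4 + 20*(-1/24)))*1430 = (-14 + (4 - ⅚))*1430 = (-14 + 19/6)*1430 = -65/6*1430 = -46475/3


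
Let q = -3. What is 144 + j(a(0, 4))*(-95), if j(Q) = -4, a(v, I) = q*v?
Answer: 524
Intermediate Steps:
a(v, I) = -3*v
144 + j(a(0, 4))*(-95) = 144 - 4*(-95) = 144 + 380 = 524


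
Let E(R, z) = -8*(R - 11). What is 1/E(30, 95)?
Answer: -1/152 ≈ -0.0065789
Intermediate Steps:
E(R, z) = 88 - 8*R (E(R, z) = -8*(-11 + R) = 88 - 8*R)
1/E(30, 95) = 1/(88 - 8*30) = 1/(88 - 240) = 1/(-152) = -1/152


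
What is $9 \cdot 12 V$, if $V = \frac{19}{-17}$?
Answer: $- \frac{2052}{17} \approx -120.71$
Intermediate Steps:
$V = - \frac{19}{17}$ ($V = 19 \left(- \frac{1}{17}\right) = - \frac{19}{17} \approx -1.1176$)
$9 \cdot 12 V = 9 \cdot 12 \left(- \frac{19}{17}\right) = 108 \left(- \frac{19}{17}\right) = - \frac{2052}{17}$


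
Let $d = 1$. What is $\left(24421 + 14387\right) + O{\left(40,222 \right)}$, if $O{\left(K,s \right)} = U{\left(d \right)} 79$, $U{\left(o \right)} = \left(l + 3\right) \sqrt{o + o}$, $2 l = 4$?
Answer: $38808 + 395 \sqrt{2} \approx 39367.0$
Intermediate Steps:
$l = 2$ ($l = \frac{1}{2} \cdot 4 = 2$)
$U{\left(o \right)} = 5 \sqrt{2} \sqrt{o}$ ($U{\left(o \right)} = \left(2 + 3\right) \sqrt{o + o} = 5 \sqrt{2 o} = 5 \sqrt{2} \sqrt{o}$)
$O{\left(K,s \right)} = 395 \sqrt{2}$ ($O{\left(K,s \right)} = 5 \sqrt{2} \sqrt{1} \cdot 79 = 5 \sqrt{2} \cdot 1 \cdot 79 = 5 \sqrt{2} \cdot 79 = 395 \sqrt{2}$)
$\left(24421 + 14387\right) + O{\left(40,222 \right)} = \left(24421 + 14387\right) + 395 \sqrt{2} = 38808 + 395 \sqrt{2}$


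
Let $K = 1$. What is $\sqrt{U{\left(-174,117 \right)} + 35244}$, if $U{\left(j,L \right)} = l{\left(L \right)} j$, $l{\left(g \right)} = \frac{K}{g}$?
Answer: $\frac{\sqrt{53603862}}{39} \approx 187.73$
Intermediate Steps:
$l{\left(g \right)} = \frac{1}{g}$ ($l{\left(g \right)} = 1 \frac{1}{g} = \frac{1}{g}$)
$U{\left(j,L \right)} = \frac{j}{L}$
$\sqrt{U{\left(-174,117 \right)} + 35244} = \sqrt{- \frac{174}{117} + 35244} = \sqrt{\left(-174\right) \frac{1}{117} + 35244} = \sqrt{- \frac{58}{39} + 35244} = \sqrt{\frac{1374458}{39}} = \frac{\sqrt{53603862}}{39}$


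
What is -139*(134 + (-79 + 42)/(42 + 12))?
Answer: -1000661/54 ≈ -18531.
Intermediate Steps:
-139*(134 + (-79 + 42)/(42 + 12)) = -139*(134 - 37/54) = -139*7199/54 = -1000661/54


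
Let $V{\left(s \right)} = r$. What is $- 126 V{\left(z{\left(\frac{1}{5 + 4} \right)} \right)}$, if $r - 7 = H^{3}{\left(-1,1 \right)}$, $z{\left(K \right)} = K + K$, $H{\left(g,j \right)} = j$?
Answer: $-1008$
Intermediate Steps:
$z{\left(K \right)} = 2 K$
$r = 8$ ($r = 7 + 1^{3} = 7 + 1 = 8$)
$V{\left(s \right)} = 8$
$- 126 V{\left(z{\left(\frac{1}{5 + 4} \right)} \right)} = \left(-126\right) 8 = -1008$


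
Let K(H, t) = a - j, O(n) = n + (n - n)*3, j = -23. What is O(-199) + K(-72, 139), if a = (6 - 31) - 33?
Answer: -234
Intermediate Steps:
a = -58 (a = -25 - 33 = -58)
O(n) = n (O(n) = n + 0*3 = n + 0 = n)
K(H, t) = -35 (K(H, t) = -58 - 1*(-23) = -58 + 23 = -35)
O(-199) + K(-72, 139) = -199 - 35 = -234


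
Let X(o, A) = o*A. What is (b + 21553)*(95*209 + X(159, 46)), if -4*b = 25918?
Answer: 819063843/2 ≈ 4.0953e+8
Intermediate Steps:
b = -12959/2 (b = -¼*25918 = -12959/2 ≈ -6479.5)
X(o, A) = A*o
(b + 21553)*(95*209 + X(159, 46)) = (-12959/2 + 21553)*(95*209 + 46*159) = 30147*(19855 + 7314)/2 = (30147/2)*27169 = 819063843/2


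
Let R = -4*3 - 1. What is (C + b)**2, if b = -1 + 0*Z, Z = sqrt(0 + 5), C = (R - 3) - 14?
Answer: 961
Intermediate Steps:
R = -13 (R = -12 - 1 = -13)
C = -30 (C = (-13 - 3) - 14 = -16 - 14 = -30)
Z = sqrt(5) ≈ 2.2361
b = -1 (b = -1 + 0*sqrt(5) = -1 + 0 = -1)
(C + b)**2 = (-30 - 1)**2 = (-31)**2 = 961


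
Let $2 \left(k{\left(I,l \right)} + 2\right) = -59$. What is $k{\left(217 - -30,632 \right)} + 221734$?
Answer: $\frac{443405}{2} \approx 2.217 \cdot 10^{5}$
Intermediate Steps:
$k{\left(I,l \right)} = - \frac{63}{2}$ ($k{\left(I,l \right)} = -2 + \frac{1}{2} \left(-59\right) = -2 - \frac{59}{2} = - \frac{63}{2}$)
$k{\left(217 - -30,632 \right)} + 221734 = - \frac{63}{2} + 221734 = \frac{443405}{2}$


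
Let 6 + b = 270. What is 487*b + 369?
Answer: 128937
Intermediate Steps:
b = 264 (b = -6 + 270 = 264)
487*b + 369 = 487*264 + 369 = 128568 + 369 = 128937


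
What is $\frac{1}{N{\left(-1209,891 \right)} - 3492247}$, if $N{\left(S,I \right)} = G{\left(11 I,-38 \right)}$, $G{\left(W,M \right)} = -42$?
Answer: $- \frac{1}{3492289} \approx -2.8635 \cdot 10^{-7}$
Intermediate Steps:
$N{\left(S,I \right)} = -42$
$\frac{1}{N{\left(-1209,891 \right)} - 3492247} = \frac{1}{-42 - 3492247} = \frac{1}{-3492289} = - \frac{1}{3492289}$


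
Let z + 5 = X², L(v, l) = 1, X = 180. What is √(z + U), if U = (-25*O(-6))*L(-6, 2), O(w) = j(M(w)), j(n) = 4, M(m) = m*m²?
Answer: √32295 ≈ 179.71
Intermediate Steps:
M(m) = m³
O(w) = 4
z = 32395 (z = -5 + 180² = -5 + 32400 = 32395)
U = -100 (U = -25*4*1 = -100*1 = -100)
√(z + U) = √(32395 - 100) = √32295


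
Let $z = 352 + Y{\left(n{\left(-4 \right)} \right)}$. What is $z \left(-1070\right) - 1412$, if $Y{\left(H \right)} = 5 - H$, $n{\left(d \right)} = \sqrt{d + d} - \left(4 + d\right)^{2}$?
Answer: $-383402 + 2140 i \sqrt{2} \approx -3.834 \cdot 10^{5} + 3026.4 i$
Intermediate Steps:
$n{\left(d \right)} = - \left(4 + d\right)^{2} + \sqrt{2} \sqrt{d}$ ($n{\left(d \right)} = \sqrt{2 d} - \left(4 + d\right)^{2} = \sqrt{2} \sqrt{d} - \left(4 + d\right)^{2} = - \left(4 + d\right)^{2} + \sqrt{2} \sqrt{d}$)
$z = 357 - 2 i \sqrt{2}$ ($z = 352 - \left(-5 - \left(4 - 4\right)^{2} + \sqrt{2} \sqrt{-4}\right) = 352 - \left(-5 + 0 + \sqrt{2} \cdot 2 i\right) = 352 - \left(-5 + 0 + 2 i \sqrt{2}\right) = 352 + \left(5 - \left(0 + 2 i \sqrt{2}\right)\right) = 352 + \left(5 - 2 i \sqrt{2}\right) = 357 - 2 i \sqrt{2} \approx 357.0 - 2.8284 i$)
$z \left(-1070\right) - 1412 = \left(357 - 2 i \sqrt{2}\right) \left(-1070\right) - 1412 = \left(-381990 + 2140 i \sqrt{2}\right) - 1412 = -383402 + 2140 i \sqrt{2}$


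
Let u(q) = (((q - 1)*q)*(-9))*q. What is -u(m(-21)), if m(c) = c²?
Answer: 770144760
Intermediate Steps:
u(q) = -9*q²*(-1 + q) (u(q) = (((-1 + q)*q)*(-9))*q = ((q*(-1 + q))*(-9))*q = (-9*q*(-1 + q))*q = -9*q²*(-1 + q))
-u(m(-21)) = -9*((-21)²)²*(1 - 1*(-21)²) = -9*441²*(1 - 1*441) = -9*194481*(1 - 441) = -9*194481*(-440) = -1*(-770144760) = 770144760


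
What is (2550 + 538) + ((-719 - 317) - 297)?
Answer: 1755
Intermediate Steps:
(2550 + 538) + ((-719 - 317) - 297) = 3088 + (-1036 - 297) = 3088 - 1333 = 1755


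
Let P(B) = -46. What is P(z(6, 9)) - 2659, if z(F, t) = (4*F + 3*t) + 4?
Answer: -2705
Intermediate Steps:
z(F, t) = 4 + 3*t + 4*F (z(F, t) = (3*t + 4*F) + 4 = 4 + 3*t + 4*F)
P(z(6, 9)) - 2659 = -46 - 2659 = -2705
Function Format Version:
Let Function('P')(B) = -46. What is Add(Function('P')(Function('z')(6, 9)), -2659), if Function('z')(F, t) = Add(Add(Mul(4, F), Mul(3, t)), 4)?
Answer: -2705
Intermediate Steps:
Function('z')(F, t) = Add(4, Mul(3, t), Mul(4, F)) (Function('z')(F, t) = Add(Add(Mul(3, t), Mul(4, F)), 4) = Add(4, Mul(3, t), Mul(4, F)))
Add(Function('P')(Function('z')(6, 9)), -2659) = Add(-46, -2659) = -2705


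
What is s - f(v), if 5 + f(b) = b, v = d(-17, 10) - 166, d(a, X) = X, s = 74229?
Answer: 74390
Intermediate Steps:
v = -156 (v = 10 - 166 = -156)
f(b) = -5 + b
s - f(v) = 74229 - (-5 - 156) = 74229 - 1*(-161) = 74229 + 161 = 74390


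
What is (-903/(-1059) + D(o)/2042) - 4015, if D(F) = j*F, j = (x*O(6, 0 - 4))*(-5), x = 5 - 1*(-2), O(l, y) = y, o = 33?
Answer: -1445935444/360413 ≈ -4011.9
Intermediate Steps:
x = 7 (x = 5 + 2 = 7)
j = 140 (j = (7*(0 - 4))*(-5) = (7*(-4))*(-5) = -28*(-5) = 140)
D(F) = 140*F
(-903/(-1059) + D(o)/2042) - 4015 = (-903/(-1059) + (140*33)/2042) - 4015 = (-903*(-1/1059) + 4620*(1/2042)) - 4015 = (301/353 + 2310/1021) - 4015 = 1122751/360413 - 4015 = -1445935444/360413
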